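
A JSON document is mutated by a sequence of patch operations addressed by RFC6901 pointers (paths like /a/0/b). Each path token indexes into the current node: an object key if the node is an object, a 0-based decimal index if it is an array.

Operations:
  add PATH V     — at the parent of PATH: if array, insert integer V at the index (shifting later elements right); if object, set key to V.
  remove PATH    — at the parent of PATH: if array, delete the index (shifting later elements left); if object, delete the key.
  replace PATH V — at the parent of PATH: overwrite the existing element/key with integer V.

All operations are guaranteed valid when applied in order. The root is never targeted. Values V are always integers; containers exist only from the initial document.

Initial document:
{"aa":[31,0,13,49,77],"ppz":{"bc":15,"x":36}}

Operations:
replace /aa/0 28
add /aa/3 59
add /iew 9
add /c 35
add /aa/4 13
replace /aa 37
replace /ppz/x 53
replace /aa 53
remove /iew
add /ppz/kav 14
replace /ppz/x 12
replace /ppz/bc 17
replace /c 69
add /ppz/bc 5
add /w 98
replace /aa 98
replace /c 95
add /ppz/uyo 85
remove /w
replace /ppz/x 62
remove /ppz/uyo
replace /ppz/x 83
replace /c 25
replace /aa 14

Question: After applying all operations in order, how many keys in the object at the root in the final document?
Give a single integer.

After op 1 (replace /aa/0 28): {"aa":[28,0,13,49,77],"ppz":{"bc":15,"x":36}}
After op 2 (add /aa/3 59): {"aa":[28,0,13,59,49,77],"ppz":{"bc":15,"x":36}}
After op 3 (add /iew 9): {"aa":[28,0,13,59,49,77],"iew":9,"ppz":{"bc":15,"x":36}}
After op 4 (add /c 35): {"aa":[28,0,13,59,49,77],"c":35,"iew":9,"ppz":{"bc":15,"x":36}}
After op 5 (add /aa/4 13): {"aa":[28,0,13,59,13,49,77],"c":35,"iew":9,"ppz":{"bc":15,"x":36}}
After op 6 (replace /aa 37): {"aa":37,"c":35,"iew":9,"ppz":{"bc":15,"x":36}}
After op 7 (replace /ppz/x 53): {"aa":37,"c":35,"iew":9,"ppz":{"bc":15,"x":53}}
After op 8 (replace /aa 53): {"aa":53,"c":35,"iew":9,"ppz":{"bc":15,"x":53}}
After op 9 (remove /iew): {"aa":53,"c":35,"ppz":{"bc":15,"x":53}}
After op 10 (add /ppz/kav 14): {"aa":53,"c":35,"ppz":{"bc":15,"kav":14,"x":53}}
After op 11 (replace /ppz/x 12): {"aa":53,"c":35,"ppz":{"bc":15,"kav":14,"x":12}}
After op 12 (replace /ppz/bc 17): {"aa":53,"c":35,"ppz":{"bc":17,"kav":14,"x":12}}
After op 13 (replace /c 69): {"aa":53,"c":69,"ppz":{"bc":17,"kav":14,"x":12}}
After op 14 (add /ppz/bc 5): {"aa":53,"c":69,"ppz":{"bc":5,"kav":14,"x":12}}
After op 15 (add /w 98): {"aa":53,"c":69,"ppz":{"bc":5,"kav":14,"x":12},"w":98}
After op 16 (replace /aa 98): {"aa":98,"c":69,"ppz":{"bc":5,"kav":14,"x":12},"w":98}
After op 17 (replace /c 95): {"aa":98,"c":95,"ppz":{"bc":5,"kav":14,"x":12},"w":98}
After op 18 (add /ppz/uyo 85): {"aa":98,"c":95,"ppz":{"bc":5,"kav":14,"uyo":85,"x":12},"w":98}
After op 19 (remove /w): {"aa":98,"c":95,"ppz":{"bc":5,"kav":14,"uyo":85,"x":12}}
After op 20 (replace /ppz/x 62): {"aa":98,"c":95,"ppz":{"bc":5,"kav":14,"uyo":85,"x":62}}
After op 21 (remove /ppz/uyo): {"aa":98,"c":95,"ppz":{"bc":5,"kav":14,"x":62}}
After op 22 (replace /ppz/x 83): {"aa":98,"c":95,"ppz":{"bc":5,"kav":14,"x":83}}
After op 23 (replace /c 25): {"aa":98,"c":25,"ppz":{"bc":5,"kav":14,"x":83}}
After op 24 (replace /aa 14): {"aa":14,"c":25,"ppz":{"bc":5,"kav":14,"x":83}}
Size at the root: 3

Answer: 3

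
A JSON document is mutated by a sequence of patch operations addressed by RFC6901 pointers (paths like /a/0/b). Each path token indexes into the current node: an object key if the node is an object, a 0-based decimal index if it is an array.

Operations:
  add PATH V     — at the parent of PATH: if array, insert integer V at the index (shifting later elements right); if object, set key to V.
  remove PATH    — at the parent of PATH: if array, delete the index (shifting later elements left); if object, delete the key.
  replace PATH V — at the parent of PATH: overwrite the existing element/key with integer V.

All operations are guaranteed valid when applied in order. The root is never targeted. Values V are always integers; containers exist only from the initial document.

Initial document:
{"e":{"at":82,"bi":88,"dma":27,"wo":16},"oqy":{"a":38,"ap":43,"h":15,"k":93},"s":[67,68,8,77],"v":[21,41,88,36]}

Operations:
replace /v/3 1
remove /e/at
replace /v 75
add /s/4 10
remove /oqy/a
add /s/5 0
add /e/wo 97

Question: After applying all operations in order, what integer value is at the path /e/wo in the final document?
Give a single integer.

Answer: 97

Derivation:
After op 1 (replace /v/3 1): {"e":{"at":82,"bi":88,"dma":27,"wo":16},"oqy":{"a":38,"ap":43,"h":15,"k":93},"s":[67,68,8,77],"v":[21,41,88,1]}
After op 2 (remove /e/at): {"e":{"bi":88,"dma":27,"wo":16},"oqy":{"a":38,"ap":43,"h":15,"k":93},"s":[67,68,8,77],"v":[21,41,88,1]}
After op 3 (replace /v 75): {"e":{"bi":88,"dma":27,"wo":16},"oqy":{"a":38,"ap":43,"h":15,"k":93},"s":[67,68,8,77],"v":75}
After op 4 (add /s/4 10): {"e":{"bi":88,"dma":27,"wo":16},"oqy":{"a":38,"ap":43,"h":15,"k":93},"s":[67,68,8,77,10],"v":75}
After op 5 (remove /oqy/a): {"e":{"bi":88,"dma":27,"wo":16},"oqy":{"ap":43,"h":15,"k":93},"s":[67,68,8,77,10],"v":75}
After op 6 (add /s/5 0): {"e":{"bi":88,"dma":27,"wo":16},"oqy":{"ap":43,"h":15,"k":93},"s":[67,68,8,77,10,0],"v":75}
After op 7 (add /e/wo 97): {"e":{"bi":88,"dma":27,"wo":97},"oqy":{"ap":43,"h":15,"k":93},"s":[67,68,8,77,10,0],"v":75}
Value at /e/wo: 97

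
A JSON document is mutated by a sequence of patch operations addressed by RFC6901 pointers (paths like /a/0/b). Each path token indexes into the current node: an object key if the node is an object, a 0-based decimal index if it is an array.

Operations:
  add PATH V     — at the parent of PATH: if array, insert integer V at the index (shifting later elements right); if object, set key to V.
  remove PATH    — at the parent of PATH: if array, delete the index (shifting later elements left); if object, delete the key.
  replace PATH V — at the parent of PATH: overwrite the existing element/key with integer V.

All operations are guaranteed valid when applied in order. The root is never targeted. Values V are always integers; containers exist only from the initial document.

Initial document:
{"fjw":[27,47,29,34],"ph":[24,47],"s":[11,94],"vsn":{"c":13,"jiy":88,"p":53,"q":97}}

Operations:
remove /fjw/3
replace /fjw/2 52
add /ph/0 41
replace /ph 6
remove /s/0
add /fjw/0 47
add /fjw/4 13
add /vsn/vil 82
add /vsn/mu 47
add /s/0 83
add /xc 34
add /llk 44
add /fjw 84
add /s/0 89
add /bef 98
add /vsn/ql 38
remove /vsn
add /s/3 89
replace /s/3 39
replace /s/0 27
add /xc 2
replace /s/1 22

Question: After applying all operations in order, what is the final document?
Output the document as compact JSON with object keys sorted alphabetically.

After op 1 (remove /fjw/3): {"fjw":[27,47,29],"ph":[24,47],"s":[11,94],"vsn":{"c":13,"jiy":88,"p":53,"q":97}}
After op 2 (replace /fjw/2 52): {"fjw":[27,47,52],"ph":[24,47],"s":[11,94],"vsn":{"c":13,"jiy":88,"p":53,"q":97}}
After op 3 (add /ph/0 41): {"fjw":[27,47,52],"ph":[41,24,47],"s":[11,94],"vsn":{"c":13,"jiy":88,"p":53,"q":97}}
After op 4 (replace /ph 6): {"fjw":[27,47,52],"ph":6,"s":[11,94],"vsn":{"c":13,"jiy":88,"p":53,"q":97}}
After op 5 (remove /s/0): {"fjw":[27,47,52],"ph":6,"s":[94],"vsn":{"c":13,"jiy":88,"p":53,"q":97}}
After op 6 (add /fjw/0 47): {"fjw":[47,27,47,52],"ph":6,"s":[94],"vsn":{"c":13,"jiy":88,"p":53,"q":97}}
After op 7 (add /fjw/4 13): {"fjw":[47,27,47,52,13],"ph":6,"s":[94],"vsn":{"c":13,"jiy":88,"p":53,"q":97}}
After op 8 (add /vsn/vil 82): {"fjw":[47,27,47,52,13],"ph":6,"s":[94],"vsn":{"c":13,"jiy":88,"p":53,"q":97,"vil":82}}
After op 9 (add /vsn/mu 47): {"fjw":[47,27,47,52,13],"ph":6,"s":[94],"vsn":{"c":13,"jiy":88,"mu":47,"p":53,"q":97,"vil":82}}
After op 10 (add /s/0 83): {"fjw":[47,27,47,52,13],"ph":6,"s":[83,94],"vsn":{"c":13,"jiy":88,"mu":47,"p":53,"q":97,"vil":82}}
After op 11 (add /xc 34): {"fjw":[47,27,47,52,13],"ph":6,"s":[83,94],"vsn":{"c":13,"jiy":88,"mu":47,"p":53,"q":97,"vil":82},"xc":34}
After op 12 (add /llk 44): {"fjw":[47,27,47,52,13],"llk":44,"ph":6,"s":[83,94],"vsn":{"c":13,"jiy":88,"mu":47,"p":53,"q":97,"vil":82},"xc":34}
After op 13 (add /fjw 84): {"fjw":84,"llk":44,"ph":6,"s":[83,94],"vsn":{"c":13,"jiy":88,"mu":47,"p":53,"q":97,"vil":82},"xc":34}
After op 14 (add /s/0 89): {"fjw":84,"llk":44,"ph":6,"s":[89,83,94],"vsn":{"c":13,"jiy":88,"mu":47,"p":53,"q":97,"vil":82},"xc":34}
After op 15 (add /bef 98): {"bef":98,"fjw":84,"llk":44,"ph":6,"s":[89,83,94],"vsn":{"c":13,"jiy":88,"mu":47,"p":53,"q":97,"vil":82},"xc":34}
After op 16 (add /vsn/ql 38): {"bef":98,"fjw":84,"llk":44,"ph":6,"s":[89,83,94],"vsn":{"c":13,"jiy":88,"mu":47,"p":53,"q":97,"ql":38,"vil":82},"xc":34}
After op 17 (remove /vsn): {"bef":98,"fjw":84,"llk":44,"ph":6,"s":[89,83,94],"xc":34}
After op 18 (add /s/3 89): {"bef":98,"fjw":84,"llk":44,"ph":6,"s":[89,83,94,89],"xc":34}
After op 19 (replace /s/3 39): {"bef":98,"fjw":84,"llk":44,"ph":6,"s":[89,83,94,39],"xc":34}
After op 20 (replace /s/0 27): {"bef":98,"fjw":84,"llk":44,"ph":6,"s":[27,83,94,39],"xc":34}
After op 21 (add /xc 2): {"bef":98,"fjw":84,"llk":44,"ph":6,"s":[27,83,94,39],"xc":2}
After op 22 (replace /s/1 22): {"bef":98,"fjw":84,"llk":44,"ph":6,"s":[27,22,94,39],"xc":2}

Answer: {"bef":98,"fjw":84,"llk":44,"ph":6,"s":[27,22,94,39],"xc":2}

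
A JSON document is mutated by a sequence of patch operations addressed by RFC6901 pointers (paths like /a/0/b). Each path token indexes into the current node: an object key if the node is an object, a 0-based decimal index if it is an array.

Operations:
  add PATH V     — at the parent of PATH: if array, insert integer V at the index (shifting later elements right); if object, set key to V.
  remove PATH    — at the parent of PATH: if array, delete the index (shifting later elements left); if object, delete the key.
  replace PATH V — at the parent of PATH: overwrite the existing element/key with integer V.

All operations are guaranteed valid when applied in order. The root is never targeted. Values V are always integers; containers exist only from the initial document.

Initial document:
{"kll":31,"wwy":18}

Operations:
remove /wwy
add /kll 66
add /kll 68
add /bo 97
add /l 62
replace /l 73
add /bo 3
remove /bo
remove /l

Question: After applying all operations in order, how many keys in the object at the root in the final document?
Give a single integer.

After op 1 (remove /wwy): {"kll":31}
After op 2 (add /kll 66): {"kll":66}
After op 3 (add /kll 68): {"kll":68}
After op 4 (add /bo 97): {"bo":97,"kll":68}
After op 5 (add /l 62): {"bo":97,"kll":68,"l":62}
After op 6 (replace /l 73): {"bo":97,"kll":68,"l":73}
After op 7 (add /bo 3): {"bo":3,"kll":68,"l":73}
After op 8 (remove /bo): {"kll":68,"l":73}
After op 9 (remove /l): {"kll":68}
Size at the root: 1

Answer: 1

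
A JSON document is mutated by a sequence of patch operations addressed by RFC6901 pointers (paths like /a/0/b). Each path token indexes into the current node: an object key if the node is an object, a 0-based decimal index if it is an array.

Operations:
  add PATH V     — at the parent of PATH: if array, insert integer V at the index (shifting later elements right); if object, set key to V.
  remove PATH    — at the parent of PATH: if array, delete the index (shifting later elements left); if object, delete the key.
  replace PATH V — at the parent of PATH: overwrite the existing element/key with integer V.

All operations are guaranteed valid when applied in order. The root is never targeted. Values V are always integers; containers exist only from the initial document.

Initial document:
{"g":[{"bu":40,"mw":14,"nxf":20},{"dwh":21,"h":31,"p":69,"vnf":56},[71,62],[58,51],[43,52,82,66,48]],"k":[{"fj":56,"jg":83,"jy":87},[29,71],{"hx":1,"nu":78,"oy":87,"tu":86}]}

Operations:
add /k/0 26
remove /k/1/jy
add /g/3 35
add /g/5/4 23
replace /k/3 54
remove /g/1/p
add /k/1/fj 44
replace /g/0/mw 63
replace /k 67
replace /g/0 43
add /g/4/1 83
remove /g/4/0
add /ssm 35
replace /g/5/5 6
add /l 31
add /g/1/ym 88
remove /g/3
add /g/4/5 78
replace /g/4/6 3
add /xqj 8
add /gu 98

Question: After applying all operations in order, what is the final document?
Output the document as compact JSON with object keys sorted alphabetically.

After op 1 (add /k/0 26): {"g":[{"bu":40,"mw":14,"nxf":20},{"dwh":21,"h":31,"p":69,"vnf":56},[71,62],[58,51],[43,52,82,66,48]],"k":[26,{"fj":56,"jg":83,"jy":87},[29,71],{"hx":1,"nu":78,"oy":87,"tu":86}]}
After op 2 (remove /k/1/jy): {"g":[{"bu":40,"mw":14,"nxf":20},{"dwh":21,"h":31,"p":69,"vnf":56},[71,62],[58,51],[43,52,82,66,48]],"k":[26,{"fj":56,"jg":83},[29,71],{"hx":1,"nu":78,"oy":87,"tu":86}]}
After op 3 (add /g/3 35): {"g":[{"bu":40,"mw":14,"nxf":20},{"dwh":21,"h":31,"p":69,"vnf":56},[71,62],35,[58,51],[43,52,82,66,48]],"k":[26,{"fj":56,"jg":83},[29,71],{"hx":1,"nu":78,"oy":87,"tu":86}]}
After op 4 (add /g/5/4 23): {"g":[{"bu":40,"mw":14,"nxf":20},{"dwh":21,"h":31,"p":69,"vnf":56},[71,62],35,[58,51],[43,52,82,66,23,48]],"k":[26,{"fj":56,"jg":83},[29,71],{"hx":1,"nu":78,"oy":87,"tu":86}]}
After op 5 (replace /k/3 54): {"g":[{"bu":40,"mw":14,"nxf":20},{"dwh":21,"h":31,"p":69,"vnf":56},[71,62],35,[58,51],[43,52,82,66,23,48]],"k":[26,{"fj":56,"jg":83},[29,71],54]}
After op 6 (remove /g/1/p): {"g":[{"bu":40,"mw":14,"nxf":20},{"dwh":21,"h":31,"vnf":56},[71,62],35,[58,51],[43,52,82,66,23,48]],"k":[26,{"fj":56,"jg":83},[29,71],54]}
After op 7 (add /k/1/fj 44): {"g":[{"bu":40,"mw":14,"nxf":20},{"dwh":21,"h":31,"vnf":56},[71,62],35,[58,51],[43,52,82,66,23,48]],"k":[26,{"fj":44,"jg":83},[29,71],54]}
After op 8 (replace /g/0/mw 63): {"g":[{"bu":40,"mw":63,"nxf":20},{"dwh":21,"h":31,"vnf":56},[71,62],35,[58,51],[43,52,82,66,23,48]],"k":[26,{"fj":44,"jg":83},[29,71],54]}
After op 9 (replace /k 67): {"g":[{"bu":40,"mw":63,"nxf":20},{"dwh":21,"h":31,"vnf":56},[71,62],35,[58,51],[43,52,82,66,23,48]],"k":67}
After op 10 (replace /g/0 43): {"g":[43,{"dwh":21,"h":31,"vnf":56},[71,62],35,[58,51],[43,52,82,66,23,48]],"k":67}
After op 11 (add /g/4/1 83): {"g":[43,{"dwh":21,"h":31,"vnf":56},[71,62],35,[58,83,51],[43,52,82,66,23,48]],"k":67}
After op 12 (remove /g/4/0): {"g":[43,{"dwh":21,"h":31,"vnf":56},[71,62],35,[83,51],[43,52,82,66,23,48]],"k":67}
After op 13 (add /ssm 35): {"g":[43,{"dwh":21,"h":31,"vnf":56},[71,62],35,[83,51],[43,52,82,66,23,48]],"k":67,"ssm":35}
After op 14 (replace /g/5/5 6): {"g":[43,{"dwh":21,"h":31,"vnf":56},[71,62],35,[83,51],[43,52,82,66,23,6]],"k":67,"ssm":35}
After op 15 (add /l 31): {"g":[43,{"dwh":21,"h":31,"vnf":56},[71,62],35,[83,51],[43,52,82,66,23,6]],"k":67,"l":31,"ssm":35}
After op 16 (add /g/1/ym 88): {"g":[43,{"dwh":21,"h":31,"vnf":56,"ym":88},[71,62],35,[83,51],[43,52,82,66,23,6]],"k":67,"l":31,"ssm":35}
After op 17 (remove /g/3): {"g":[43,{"dwh":21,"h":31,"vnf":56,"ym":88},[71,62],[83,51],[43,52,82,66,23,6]],"k":67,"l":31,"ssm":35}
After op 18 (add /g/4/5 78): {"g":[43,{"dwh":21,"h":31,"vnf":56,"ym":88},[71,62],[83,51],[43,52,82,66,23,78,6]],"k":67,"l":31,"ssm":35}
After op 19 (replace /g/4/6 3): {"g":[43,{"dwh":21,"h":31,"vnf":56,"ym":88},[71,62],[83,51],[43,52,82,66,23,78,3]],"k":67,"l":31,"ssm":35}
After op 20 (add /xqj 8): {"g":[43,{"dwh":21,"h":31,"vnf":56,"ym":88},[71,62],[83,51],[43,52,82,66,23,78,3]],"k":67,"l":31,"ssm":35,"xqj":8}
After op 21 (add /gu 98): {"g":[43,{"dwh":21,"h":31,"vnf":56,"ym":88},[71,62],[83,51],[43,52,82,66,23,78,3]],"gu":98,"k":67,"l":31,"ssm":35,"xqj":8}

Answer: {"g":[43,{"dwh":21,"h":31,"vnf":56,"ym":88},[71,62],[83,51],[43,52,82,66,23,78,3]],"gu":98,"k":67,"l":31,"ssm":35,"xqj":8}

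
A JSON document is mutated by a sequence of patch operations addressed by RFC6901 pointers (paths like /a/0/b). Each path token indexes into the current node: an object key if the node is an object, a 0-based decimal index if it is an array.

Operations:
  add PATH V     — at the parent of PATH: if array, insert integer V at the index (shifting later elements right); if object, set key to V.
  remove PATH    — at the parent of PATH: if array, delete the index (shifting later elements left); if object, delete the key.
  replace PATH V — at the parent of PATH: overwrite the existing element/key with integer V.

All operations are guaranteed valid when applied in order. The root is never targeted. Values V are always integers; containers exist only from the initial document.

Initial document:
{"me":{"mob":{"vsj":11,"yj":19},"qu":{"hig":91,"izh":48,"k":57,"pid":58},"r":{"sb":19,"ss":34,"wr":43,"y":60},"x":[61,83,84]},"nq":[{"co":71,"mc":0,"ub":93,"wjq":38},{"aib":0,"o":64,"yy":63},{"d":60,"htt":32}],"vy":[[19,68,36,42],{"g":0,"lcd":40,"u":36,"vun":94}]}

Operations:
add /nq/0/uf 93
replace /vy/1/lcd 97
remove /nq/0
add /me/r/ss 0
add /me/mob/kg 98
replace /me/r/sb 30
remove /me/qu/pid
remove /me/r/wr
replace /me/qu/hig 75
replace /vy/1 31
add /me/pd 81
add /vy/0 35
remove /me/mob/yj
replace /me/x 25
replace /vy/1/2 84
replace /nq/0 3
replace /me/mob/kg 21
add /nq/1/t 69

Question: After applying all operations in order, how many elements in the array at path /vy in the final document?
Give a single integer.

Answer: 3

Derivation:
After op 1 (add /nq/0/uf 93): {"me":{"mob":{"vsj":11,"yj":19},"qu":{"hig":91,"izh":48,"k":57,"pid":58},"r":{"sb":19,"ss":34,"wr":43,"y":60},"x":[61,83,84]},"nq":[{"co":71,"mc":0,"ub":93,"uf":93,"wjq":38},{"aib":0,"o":64,"yy":63},{"d":60,"htt":32}],"vy":[[19,68,36,42],{"g":0,"lcd":40,"u":36,"vun":94}]}
After op 2 (replace /vy/1/lcd 97): {"me":{"mob":{"vsj":11,"yj":19},"qu":{"hig":91,"izh":48,"k":57,"pid":58},"r":{"sb":19,"ss":34,"wr":43,"y":60},"x":[61,83,84]},"nq":[{"co":71,"mc":0,"ub":93,"uf":93,"wjq":38},{"aib":0,"o":64,"yy":63},{"d":60,"htt":32}],"vy":[[19,68,36,42],{"g":0,"lcd":97,"u":36,"vun":94}]}
After op 3 (remove /nq/0): {"me":{"mob":{"vsj":11,"yj":19},"qu":{"hig":91,"izh":48,"k":57,"pid":58},"r":{"sb":19,"ss":34,"wr":43,"y":60},"x":[61,83,84]},"nq":[{"aib":0,"o":64,"yy":63},{"d":60,"htt":32}],"vy":[[19,68,36,42],{"g":0,"lcd":97,"u":36,"vun":94}]}
After op 4 (add /me/r/ss 0): {"me":{"mob":{"vsj":11,"yj":19},"qu":{"hig":91,"izh":48,"k":57,"pid":58},"r":{"sb":19,"ss":0,"wr":43,"y":60},"x":[61,83,84]},"nq":[{"aib":0,"o":64,"yy":63},{"d":60,"htt":32}],"vy":[[19,68,36,42],{"g":0,"lcd":97,"u":36,"vun":94}]}
After op 5 (add /me/mob/kg 98): {"me":{"mob":{"kg":98,"vsj":11,"yj":19},"qu":{"hig":91,"izh":48,"k":57,"pid":58},"r":{"sb":19,"ss":0,"wr":43,"y":60},"x":[61,83,84]},"nq":[{"aib":0,"o":64,"yy":63},{"d":60,"htt":32}],"vy":[[19,68,36,42],{"g":0,"lcd":97,"u":36,"vun":94}]}
After op 6 (replace /me/r/sb 30): {"me":{"mob":{"kg":98,"vsj":11,"yj":19},"qu":{"hig":91,"izh":48,"k":57,"pid":58},"r":{"sb":30,"ss":0,"wr":43,"y":60},"x":[61,83,84]},"nq":[{"aib":0,"o":64,"yy":63},{"d":60,"htt":32}],"vy":[[19,68,36,42],{"g":0,"lcd":97,"u":36,"vun":94}]}
After op 7 (remove /me/qu/pid): {"me":{"mob":{"kg":98,"vsj":11,"yj":19},"qu":{"hig":91,"izh":48,"k":57},"r":{"sb":30,"ss":0,"wr":43,"y":60},"x":[61,83,84]},"nq":[{"aib":0,"o":64,"yy":63},{"d":60,"htt":32}],"vy":[[19,68,36,42],{"g":0,"lcd":97,"u":36,"vun":94}]}
After op 8 (remove /me/r/wr): {"me":{"mob":{"kg":98,"vsj":11,"yj":19},"qu":{"hig":91,"izh":48,"k":57},"r":{"sb":30,"ss":0,"y":60},"x":[61,83,84]},"nq":[{"aib":0,"o":64,"yy":63},{"d":60,"htt":32}],"vy":[[19,68,36,42],{"g":0,"lcd":97,"u":36,"vun":94}]}
After op 9 (replace /me/qu/hig 75): {"me":{"mob":{"kg":98,"vsj":11,"yj":19},"qu":{"hig":75,"izh":48,"k":57},"r":{"sb":30,"ss":0,"y":60},"x":[61,83,84]},"nq":[{"aib":0,"o":64,"yy":63},{"d":60,"htt":32}],"vy":[[19,68,36,42],{"g":0,"lcd":97,"u":36,"vun":94}]}
After op 10 (replace /vy/1 31): {"me":{"mob":{"kg":98,"vsj":11,"yj":19},"qu":{"hig":75,"izh":48,"k":57},"r":{"sb":30,"ss":0,"y":60},"x":[61,83,84]},"nq":[{"aib":0,"o":64,"yy":63},{"d":60,"htt":32}],"vy":[[19,68,36,42],31]}
After op 11 (add /me/pd 81): {"me":{"mob":{"kg":98,"vsj":11,"yj":19},"pd":81,"qu":{"hig":75,"izh":48,"k":57},"r":{"sb":30,"ss":0,"y":60},"x":[61,83,84]},"nq":[{"aib":0,"o":64,"yy":63},{"d":60,"htt":32}],"vy":[[19,68,36,42],31]}
After op 12 (add /vy/0 35): {"me":{"mob":{"kg":98,"vsj":11,"yj":19},"pd":81,"qu":{"hig":75,"izh":48,"k":57},"r":{"sb":30,"ss":0,"y":60},"x":[61,83,84]},"nq":[{"aib":0,"o":64,"yy":63},{"d":60,"htt":32}],"vy":[35,[19,68,36,42],31]}
After op 13 (remove /me/mob/yj): {"me":{"mob":{"kg":98,"vsj":11},"pd":81,"qu":{"hig":75,"izh":48,"k":57},"r":{"sb":30,"ss":0,"y":60},"x":[61,83,84]},"nq":[{"aib":0,"o":64,"yy":63},{"d":60,"htt":32}],"vy":[35,[19,68,36,42],31]}
After op 14 (replace /me/x 25): {"me":{"mob":{"kg":98,"vsj":11},"pd":81,"qu":{"hig":75,"izh":48,"k":57},"r":{"sb":30,"ss":0,"y":60},"x":25},"nq":[{"aib":0,"o":64,"yy":63},{"d":60,"htt":32}],"vy":[35,[19,68,36,42],31]}
After op 15 (replace /vy/1/2 84): {"me":{"mob":{"kg":98,"vsj":11},"pd":81,"qu":{"hig":75,"izh":48,"k":57},"r":{"sb":30,"ss":0,"y":60},"x":25},"nq":[{"aib":0,"o":64,"yy":63},{"d":60,"htt":32}],"vy":[35,[19,68,84,42],31]}
After op 16 (replace /nq/0 3): {"me":{"mob":{"kg":98,"vsj":11},"pd":81,"qu":{"hig":75,"izh":48,"k":57},"r":{"sb":30,"ss":0,"y":60},"x":25},"nq":[3,{"d":60,"htt":32}],"vy":[35,[19,68,84,42],31]}
After op 17 (replace /me/mob/kg 21): {"me":{"mob":{"kg":21,"vsj":11},"pd":81,"qu":{"hig":75,"izh":48,"k":57},"r":{"sb":30,"ss":0,"y":60},"x":25},"nq":[3,{"d":60,"htt":32}],"vy":[35,[19,68,84,42],31]}
After op 18 (add /nq/1/t 69): {"me":{"mob":{"kg":21,"vsj":11},"pd":81,"qu":{"hig":75,"izh":48,"k":57},"r":{"sb":30,"ss":0,"y":60},"x":25},"nq":[3,{"d":60,"htt":32,"t":69}],"vy":[35,[19,68,84,42],31]}
Size at path /vy: 3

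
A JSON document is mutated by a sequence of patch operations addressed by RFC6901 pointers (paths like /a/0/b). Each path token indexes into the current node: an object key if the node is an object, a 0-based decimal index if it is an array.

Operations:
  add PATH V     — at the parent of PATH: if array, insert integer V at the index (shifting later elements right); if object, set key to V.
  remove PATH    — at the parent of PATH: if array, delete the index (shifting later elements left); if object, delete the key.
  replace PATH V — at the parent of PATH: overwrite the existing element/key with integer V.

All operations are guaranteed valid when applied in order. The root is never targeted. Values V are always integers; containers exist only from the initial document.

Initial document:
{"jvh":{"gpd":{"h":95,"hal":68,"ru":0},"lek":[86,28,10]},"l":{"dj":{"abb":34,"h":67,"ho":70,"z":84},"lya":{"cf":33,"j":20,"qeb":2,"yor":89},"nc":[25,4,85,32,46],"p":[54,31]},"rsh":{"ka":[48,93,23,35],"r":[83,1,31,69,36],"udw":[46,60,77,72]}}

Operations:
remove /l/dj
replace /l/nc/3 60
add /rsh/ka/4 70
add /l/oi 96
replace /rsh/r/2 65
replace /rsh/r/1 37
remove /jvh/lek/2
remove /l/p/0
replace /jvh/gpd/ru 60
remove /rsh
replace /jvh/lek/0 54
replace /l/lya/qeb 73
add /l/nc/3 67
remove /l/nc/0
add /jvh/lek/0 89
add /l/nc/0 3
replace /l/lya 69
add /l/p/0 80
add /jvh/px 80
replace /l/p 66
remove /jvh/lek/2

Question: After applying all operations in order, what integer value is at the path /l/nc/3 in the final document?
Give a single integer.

Answer: 67

Derivation:
After op 1 (remove /l/dj): {"jvh":{"gpd":{"h":95,"hal":68,"ru":0},"lek":[86,28,10]},"l":{"lya":{"cf":33,"j":20,"qeb":2,"yor":89},"nc":[25,4,85,32,46],"p":[54,31]},"rsh":{"ka":[48,93,23,35],"r":[83,1,31,69,36],"udw":[46,60,77,72]}}
After op 2 (replace /l/nc/3 60): {"jvh":{"gpd":{"h":95,"hal":68,"ru":0},"lek":[86,28,10]},"l":{"lya":{"cf":33,"j":20,"qeb":2,"yor":89},"nc":[25,4,85,60,46],"p":[54,31]},"rsh":{"ka":[48,93,23,35],"r":[83,1,31,69,36],"udw":[46,60,77,72]}}
After op 3 (add /rsh/ka/4 70): {"jvh":{"gpd":{"h":95,"hal":68,"ru":0},"lek":[86,28,10]},"l":{"lya":{"cf":33,"j":20,"qeb":2,"yor":89},"nc":[25,4,85,60,46],"p":[54,31]},"rsh":{"ka":[48,93,23,35,70],"r":[83,1,31,69,36],"udw":[46,60,77,72]}}
After op 4 (add /l/oi 96): {"jvh":{"gpd":{"h":95,"hal":68,"ru":0},"lek":[86,28,10]},"l":{"lya":{"cf":33,"j":20,"qeb":2,"yor":89},"nc":[25,4,85,60,46],"oi":96,"p":[54,31]},"rsh":{"ka":[48,93,23,35,70],"r":[83,1,31,69,36],"udw":[46,60,77,72]}}
After op 5 (replace /rsh/r/2 65): {"jvh":{"gpd":{"h":95,"hal":68,"ru":0},"lek":[86,28,10]},"l":{"lya":{"cf":33,"j":20,"qeb":2,"yor":89},"nc":[25,4,85,60,46],"oi":96,"p":[54,31]},"rsh":{"ka":[48,93,23,35,70],"r":[83,1,65,69,36],"udw":[46,60,77,72]}}
After op 6 (replace /rsh/r/1 37): {"jvh":{"gpd":{"h":95,"hal":68,"ru":0},"lek":[86,28,10]},"l":{"lya":{"cf":33,"j":20,"qeb":2,"yor":89},"nc":[25,4,85,60,46],"oi":96,"p":[54,31]},"rsh":{"ka":[48,93,23,35,70],"r":[83,37,65,69,36],"udw":[46,60,77,72]}}
After op 7 (remove /jvh/lek/2): {"jvh":{"gpd":{"h":95,"hal":68,"ru":0},"lek":[86,28]},"l":{"lya":{"cf":33,"j":20,"qeb":2,"yor":89},"nc":[25,4,85,60,46],"oi":96,"p":[54,31]},"rsh":{"ka":[48,93,23,35,70],"r":[83,37,65,69,36],"udw":[46,60,77,72]}}
After op 8 (remove /l/p/0): {"jvh":{"gpd":{"h":95,"hal":68,"ru":0},"lek":[86,28]},"l":{"lya":{"cf":33,"j":20,"qeb":2,"yor":89},"nc":[25,4,85,60,46],"oi":96,"p":[31]},"rsh":{"ka":[48,93,23,35,70],"r":[83,37,65,69,36],"udw":[46,60,77,72]}}
After op 9 (replace /jvh/gpd/ru 60): {"jvh":{"gpd":{"h":95,"hal":68,"ru":60},"lek":[86,28]},"l":{"lya":{"cf":33,"j":20,"qeb":2,"yor":89},"nc":[25,4,85,60,46],"oi":96,"p":[31]},"rsh":{"ka":[48,93,23,35,70],"r":[83,37,65,69,36],"udw":[46,60,77,72]}}
After op 10 (remove /rsh): {"jvh":{"gpd":{"h":95,"hal":68,"ru":60},"lek":[86,28]},"l":{"lya":{"cf":33,"j":20,"qeb":2,"yor":89},"nc":[25,4,85,60,46],"oi":96,"p":[31]}}
After op 11 (replace /jvh/lek/0 54): {"jvh":{"gpd":{"h":95,"hal":68,"ru":60},"lek":[54,28]},"l":{"lya":{"cf":33,"j":20,"qeb":2,"yor":89},"nc":[25,4,85,60,46],"oi":96,"p":[31]}}
After op 12 (replace /l/lya/qeb 73): {"jvh":{"gpd":{"h":95,"hal":68,"ru":60},"lek":[54,28]},"l":{"lya":{"cf":33,"j":20,"qeb":73,"yor":89},"nc":[25,4,85,60,46],"oi":96,"p":[31]}}
After op 13 (add /l/nc/3 67): {"jvh":{"gpd":{"h":95,"hal":68,"ru":60},"lek":[54,28]},"l":{"lya":{"cf":33,"j":20,"qeb":73,"yor":89},"nc":[25,4,85,67,60,46],"oi":96,"p":[31]}}
After op 14 (remove /l/nc/0): {"jvh":{"gpd":{"h":95,"hal":68,"ru":60},"lek":[54,28]},"l":{"lya":{"cf":33,"j":20,"qeb":73,"yor":89},"nc":[4,85,67,60,46],"oi":96,"p":[31]}}
After op 15 (add /jvh/lek/0 89): {"jvh":{"gpd":{"h":95,"hal":68,"ru":60},"lek":[89,54,28]},"l":{"lya":{"cf":33,"j":20,"qeb":73,"yor":89},"nc":[4,85,67,60,46],"oi":96,"p":[31]}}
After op 16 (add /l/nc/0 3): {"jvh":{"gpd":{"h":95,"hal":68,"ru":60},"lek":[89,54,28]},"l":{"lya":{"cf":33,"j":20,"qeb":73,"yor":89},"nc":[3,4,85,67,60,46],"oi":96,"p":[31]}}
After op 17 (replace /l/lya 69): {"jvh":{"gpd":{"h":95,"hal":68,"ru":60},"lek":[89,54,28]},"l":{"lya":69,"nc":[3,4,85,67,60,46],"oi":96,"p":[31]}}
After op 18 (add /l/p/0 80): {"jvh":{"gpd":{"h":95,"hal":68,"ru":60},"lek":[89,54,28]},"l":{"lya":69,"nc":[3,4,85,67,60,46],"oi":96,"p":[80,31]}}
After op 19 (add /jvh/px 80): {"jvh":{"gpd":{"h":95,"hal":68,"ru":60},"lek":[89,54,28],"px":80},"l":{"lya":69,"nc":[3,4,85,67,60,46],"oi":96,"p":[80,31]}}
After op 20 (replace /l/p 66): {"jvh":{"gpd":{"h":95,"hal":68,"ru":60},"lek":[89,54,28],"px":80},"l":{"lya":69,"nc":[3,4,85,67,60,46],"oi":96,"p":66}}
After op 21 (remove /jvh/lek/2): {"jvh":{"gpd":{"h":95,"hal":68,"ru":60},"lek":[89,54],"px":80},"l":{"lya":69,"nc":[3,4,85,67,60,46],"oi":96,"p":66}}
Value at /l/nc/3: 67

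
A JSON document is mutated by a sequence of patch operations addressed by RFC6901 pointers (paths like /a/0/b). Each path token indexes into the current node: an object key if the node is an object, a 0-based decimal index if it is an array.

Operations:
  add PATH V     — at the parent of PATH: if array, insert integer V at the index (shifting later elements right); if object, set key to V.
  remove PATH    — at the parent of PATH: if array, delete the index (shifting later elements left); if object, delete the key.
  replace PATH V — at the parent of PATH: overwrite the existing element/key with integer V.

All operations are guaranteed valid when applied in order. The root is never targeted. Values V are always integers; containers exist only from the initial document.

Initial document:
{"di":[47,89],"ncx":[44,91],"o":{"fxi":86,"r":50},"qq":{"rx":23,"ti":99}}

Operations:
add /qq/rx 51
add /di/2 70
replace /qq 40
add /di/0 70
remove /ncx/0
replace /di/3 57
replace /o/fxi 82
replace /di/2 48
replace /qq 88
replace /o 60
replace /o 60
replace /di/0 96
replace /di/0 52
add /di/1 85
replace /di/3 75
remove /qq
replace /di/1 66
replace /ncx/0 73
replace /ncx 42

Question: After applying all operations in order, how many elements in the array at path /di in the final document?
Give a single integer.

Answer: 5

Derivation:
After op 1 (add /qq/rx 51): {"di":[47,89],"ncx":[44,91],"o":{"fxi":86,"r":50},"qq":{"rx":51,"ti":99}}
After op 2 (add /di/2 70): {"di":[47,89,70],"ncx":[44,91],"o":{"fxi":86,"r":50},"qq":{"rx":51,"ti":99}}
After op 3 (replace /qq 40): {"di":[47,89,70],"ncx":[44,91],"o":{"fxi":86,"r":50},"qq":40}
After op 4 (add /di/0 70): {"di":[70,47,89,70],"ncx":[44,91],"o":{"fxi":86,"r":50},"qq":40}
After op 5 (remove /ncx/0): {"di":[70,47,89,70],"ncx":[91],"o":{"fxi":86,"r":50},"qq":40}
After op 6 (replace /di/3 57): {"di":[70,47,89,57],"ncx":[91],"o":{"fxi":86,"r":50},"qq":40}
After op 7 (replace /o/fxi 82): {"di":[70,47,89,57],"ncx":[91],"o":{"fxi":82,"r":50},"qq":40}
After op 8 (replace /di/2 48): {"di":[70,47,48,57],"ncx":[91],"o":{"fxi":82,"r":50},"qq":40}
After op 9 (replace /qq 88): {"di":[70,47,48,57],"ncx":[91],"o":{"fxi":82,"r":50},"qq":88}
After op 10 (replace /o 60): {"di":[70,47,48,57],"ncx":[91],"o":60,"qq":88}
After op 11 (replace /o 60): {"di":[70,47,48,57],"ncx":[91],"o":60,"qq":88}
After op 12 (replace /di/0 96): {"di":[96,47,48,57],"ncx":[91],"o":60,"qq":88}
After op 13 (replace /di/0 52): {"di":[52,47,48,57],"ncx":[91],"o":60,"qq":88}
After op 14 (add /di/1 85): {"di":[52,85,47,48,57],"ncx":[91],"o":60,"qq":88}
After op 15 (replace /di/3 75): {"di":[52,85,47,75,57],"ncx":[91],"o":60,"qq":88}
After op 16 (remove /qq): {"di":[52,85,47,75,57],"ncx":[91],"o":60}
After op 17 (replace /di/1 66): {"di":[52,66,47,75,57],"ncx":[91],"o":60}
After op 18 (replace /ncx/0 73): {"di":[52,66,47,75,57],"ncx":[73],"o":60}
After op 19 (replace /ncx 42): {"di":[52,66,47,75,57],"ncx":42,"o":60}
Size at path /di: 5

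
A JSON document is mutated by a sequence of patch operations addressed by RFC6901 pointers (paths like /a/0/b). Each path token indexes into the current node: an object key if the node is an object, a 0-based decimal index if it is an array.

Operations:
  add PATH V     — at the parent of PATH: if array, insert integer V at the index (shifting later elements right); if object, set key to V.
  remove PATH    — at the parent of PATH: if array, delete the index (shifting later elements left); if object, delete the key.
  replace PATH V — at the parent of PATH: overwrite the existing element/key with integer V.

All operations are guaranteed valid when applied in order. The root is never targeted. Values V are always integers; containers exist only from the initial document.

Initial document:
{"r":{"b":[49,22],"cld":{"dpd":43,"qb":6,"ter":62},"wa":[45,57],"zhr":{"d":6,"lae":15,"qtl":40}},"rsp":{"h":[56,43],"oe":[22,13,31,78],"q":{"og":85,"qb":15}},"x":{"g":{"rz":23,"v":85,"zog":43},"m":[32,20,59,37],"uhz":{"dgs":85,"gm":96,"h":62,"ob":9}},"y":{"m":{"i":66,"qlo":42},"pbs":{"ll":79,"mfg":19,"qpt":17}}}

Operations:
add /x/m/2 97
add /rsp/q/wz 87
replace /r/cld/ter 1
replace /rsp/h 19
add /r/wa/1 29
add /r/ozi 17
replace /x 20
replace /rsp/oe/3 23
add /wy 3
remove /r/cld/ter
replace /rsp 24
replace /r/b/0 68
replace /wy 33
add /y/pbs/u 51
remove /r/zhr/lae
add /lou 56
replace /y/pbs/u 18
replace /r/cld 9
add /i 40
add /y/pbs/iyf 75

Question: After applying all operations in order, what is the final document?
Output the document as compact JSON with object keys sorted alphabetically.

After op 1 (add /x/m/2 97): {"r":{"b":[49,22],"cld":{"dpd":43,"qb":6,"ter":62},"wa":[45,57],"zhr":{"d":6,"lae":15,"qtl":40}},"rsp":{"h":[56,43],"oe":[22,13,31,78],"q":{"og":85,"qb":15}},"x":{"g":{"rz":23,"v":85,"zog":43},"m":[32,20,97,59,37],"uhz":{"dgs":85,"gm":96,"h":62,"ob":9}},"y":{"m":{"i":66,"qlo":42},"pbs":{"ll":79,"mfg":19,"qpt":17}}}
After op 2 (add /rsp/q/wz 87): {"r":{"b":[49,22],"cld":{"dpd":43,"qb":6,"ter":62},"wa":[45,57],"zhr":{"d":6,"lae":15,"qtl":40}},"rsp":{"h":[56,43],"oe":[22,13,31,78],"q":{"og":85,"qb":15,"wz":87}},"x":{"g":{"rz":23,"v":85,"zog":43},"m":[32,20,97,59,37],"uhz":{"dgs":85,"gm":96,"h":62,"ob":9}},"y":{"m":{"i":66,"qlo":42},"pbs":{"ll":79,"mfg":19,"qpt":17}}}
After op 3 (replace /r/cld/ter 1): {"r":{"b":[49,22],"cld":{"dpd":43,"qb":6,"ter":1},"wa":[45,57],"zhr":{"d":6,"lae":15,"qtl":40}},"rsp":{"h":[56,43],"oe":[22,13,31,78],"q":{"og":85,"qb":15,"wz":87}},"x":{"g":{"rz":23,"v":85,"zog":43},"m":[32,20,97,59,37],"uhz":{"dgs":85,"gm":96,"h":62,"ob":9}},"y":{"m":{"i":66,"qlo":42},"pbs":{"ll":79,"mfg":19,"qpt":17}}}
After op 4 (replace /rsp/h 19): {"r":{"b":[49,22],"cld":{"dpd":43,"qb":6,"ter":1},"wa":[45,57],"zhr":{"d":6,"lae":15,"qtl":40}},"rsp":{"h":19,"oe":[22,13,31,78],"q":{"og":85,"qb":15,"wz":87}},"x":{"g":{"rz":23,"v":85,"zog":43},"m":[32,20,97,59,37],"uhz":{"dgs":85,"gm":96,"h":62,"ob":9}},"y":{"m":{"i":66,"qlo":42},"pbs":{"ll":79,"mfg":19,"qpt":17}}}
After op 5 (add /r/wa/1 29): {"r":{"b":[49,22],"cld":{"dpd":43,"qb":6,"ter":1},"wa":[45,29,57],"zhr":{"d":6,"lae":15,"qtl":40}},"rsp":{"h":19,"oe":[22,13,31,78],"q":{"og":85,"qb":15,"wz":87}},"x":{"g":{"rz":23,"v":85,"zog":43},"m":[32,20,97,59,37],"uhz":{"dgs":85,"gm":96,"h":62,"ob":9}},"y":{"m":{"i":66,"qlo":42},"pbs":{"ll":79,"mfg":19,"qpt":17}}}
After op 6 (add /r/ozi 17): {"r":{"b":[49,22],"cld":{"dpd":43,"qb":6,"ter":1},"ozi":17,"wa":[45,29,57],"zhr":{"d":6,"lae":15,"qtl":40}},"rsp":{"h":19,"oe":[22,13,31,78],"q":{"og":85,"qb":15,"wz":87}},"x":{"g":{"rz":23,"v":85,"zog":43},"m":[32,20,97,59,37],"uhz":{"dgs":85,"gm":96,"h":62,"ob":9}},"y":{"m":{"i":66,"qlo":42},"pbs":{"ll":79,"mfg":19,"qpt":17}}}
After op 7 (replace /x 20): {"r":{"b":[49,22],"cld":{"dpd":43,"qb":6,"ter":1},"ozi":17,"wa":[45,29,57],"zhr":{"d":6,"lae":15,"qtl":40}},"rsp":{"h":19,"oe":[22,13,31,78],"q":{"og":85,"qb":15,"wz":87}},"x":20,"y":{"m":{"i":66,"qlo":42},"pbs":{"ll":79,"mfg":19,"qpt":17}}}
After op 8 (replace /rsp/oe/3 23): {"r":{"b":[49,22],"cld":{"dpd":43,"qb":6,"ter":1},"ozi":17,"wa":[45,29,57],"zhr":{"d":6,"lae":15,"qtl":40}},"rsp":{"h":19,"oe":[22,13,31,23],"q":{"og":85,"qb":15,"wz":87}},"x":20,"y":{"m":{"i":66,"qlo":42},"pbs":{"ll":79,"mfg":19,"qpt":17}}}
After op 9 (add /wy 3): {"r":{"b":[49,22],"cld":{"dpd":43,"qb":6,"ter":1},"ozi":17,"wa":[45,29,57],"zhr":{"d":6,"lae":15,"qtl":40}},"rsp":{"h":19,"oe":[22,13,31,23],"q":{"og":85,"qb":15,"wz":87}},"wy":3,"x":20,"y":{"m":{"i":66,"qlo":42},"pbs":{"ll":79,"mfg":19,"qpt":17}}}
After op 10 (remove /r/cld/ter): {"r":{"b":[49,22],"cld":{"dpd":43,"qb":6},"ozi":17,"wa":[45,29,57],"zhr":{"d":6,"lae":15,"qtl":40}},"rsp":{"h":19,"oe":[22,13,31,23],"q":{"og":85,"qb":15,"wz":87}},"wy":3,"x":20,"y":{"m":{"i":66,"qlo":42},"pbs":{"ll":79,"mfg":19,"qpt":17}}}
After op 11 (replace /rsp 24): {"r":{"b":[49,22],"cld":{"dpd":43,"qb":6},"ozi":17,"wa":[45,29,57],"zhr":{"d":6,"lae":15,"qtl":40}},"rsp":24,"wy":3,"x":20,"y":{"m":{"i":66,"qlo":42},"pbs":{"ll":79,"mfg":19,"qpt":17}}}
After op 12 (replace /r/b/0 68): {"r":{"b":[68,22],"cld":{"dpd":43,"qb":6},"ozi":17,"wa":[45,29,57],"zhr":{"d":6,"lae":15,"qtl":40}},"rsp":24,"wy":3,"x":20,"y":{"m":{"i":66,"qlo":42},"pbs":{"ll":79,"mfg":19,"qpt":17}}}
After op 13 (replace /wy 33): {"r":{"b":[68,22],"cld":{"dpd":43,"qb":6},"ozi":17,"wa":[45,29,57],"zhr":{"d":6,"lae":15,"qtl":40}},"rsp":24,"wy":33,"x":20,"y":{"m":{"i":66,"qlo":42},"pbs":{"ll":79,"mfg":19,"qpt":17}}}
After op 14 (add /y/pbs/u 51): {"r":{"b":[68,22],"cld":{"dpd":43,"qb":6},"ozi":17,"wa":[45,29,57],"zhr":{"d":6,"lae":15,"qtl":40}},"rsp":24,"wy":33,"x":20,"y":{"m":{"i":66,"qlo":42},"pbs":{"ll":79,"mfg":19,"qpt":17,"u":51}}}
After op 15 (remove /r/zhr/lae): {"r":{"b":[68,22],"cld":{"dpd":43,"qb":6},"ozi":17,"wa":[45,29,57],"zhr":{"d":6,"qtl":40}},"rsp":24,"wy":33,"x":20,"y":{"m":{"i":66,"qlo":42},"pbs":{"ll":79,"mfg":19,"qpt":17,"u":51}}}
After op 16 (add /lou 56): {"lou":56,"r":{"b":[68,22],"cld":{"dpd":43,"qb":6},"ozi":17,"wa":[45,29,57],"zhr":{"d":6,"qtl":40}},"rsp":24,"wy":33,"x":20,"y":{"m":{"i":66,"qlo":42},"pbs":{"ll":79,"mfg":19,"qpt":17,"u":51}}}
After op 17 (replace /y/pbs/u 18): {"lou":56,"r":{"b":[68,22],"cld":{"dpd":43,"qb":6},"ozi":17,"wa":[45,29,57],"zhr":{"d":6,"qtl":40}},"rsp":24,"wy":33,"x":20,"y":{"m":{"i":66,"qlo":42},"pbs":{"ll":79,"mfg":19,"qpt":17,"u":18}}}
After op 18 (replace /r/cld 9): {"lou":56,"r":{"b":[68,22],"cld":9,"ozi":17,"wa":[45,29,57],"zhr":{"d":6,"qtl":40}},"rsp":24,"wy":33,"x":20,"y":{"m":{"i":66,"qlo":42},"pbs":{"ll":79,"mfg":19,"qpt":17,"u":18}}}
After op 19 (add /i 40): {"i":40,"lou":56,"r":{"b":[68,22],"cld":9,"ozi":17,"wa":[45,29,57],"zhr":{"d":6,"qtl":40}},"rsp":24,"wy":33,"x":20,"y":{"m":{"i":66,"qlo":42},"pbs":{"ll":79,"mfg":19,"qpt":17,"u":18}}}
After op 20 (add /y/pbs/iyf 75): {"i":40,"lou":56,"r":{"b":[68,22],"cld":9,"ozi":17,"wa":[45,29,57],"zhr":{"d":6,"qtl":40}},"rsp":24,"wy":33,"x":20,"y":{"m":{"i":66,"qlo":42},"pbs":{"iyf":75,"ll":79,"mfg":19,"qpt":17,"u":18}}}

Answer: {"i":40,"lou":56,"r":{"b":[68,22],"cld":9,"ozi":17,"wa":[45,29,57],"zhr":{"d":6,"qtl":40}},"rsp":24,"wy":33,"x":20,"y":{"m":{"i":66,"qlo":42},"pbs":{"iyf":75,"ll":79,"mfg":19,"qpt":17,"u":18}}}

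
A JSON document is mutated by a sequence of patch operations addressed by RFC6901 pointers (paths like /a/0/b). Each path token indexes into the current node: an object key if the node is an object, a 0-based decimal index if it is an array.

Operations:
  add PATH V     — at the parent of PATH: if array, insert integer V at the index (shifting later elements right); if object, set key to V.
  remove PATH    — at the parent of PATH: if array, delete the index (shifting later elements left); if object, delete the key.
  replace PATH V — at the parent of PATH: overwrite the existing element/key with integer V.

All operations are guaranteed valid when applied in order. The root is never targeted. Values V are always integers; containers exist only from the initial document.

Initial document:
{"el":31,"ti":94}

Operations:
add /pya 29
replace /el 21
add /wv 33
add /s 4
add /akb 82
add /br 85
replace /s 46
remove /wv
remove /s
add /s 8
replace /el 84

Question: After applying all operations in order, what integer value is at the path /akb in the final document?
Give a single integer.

Answer: 82

Derivation:
After op 1 (add /pya 29): {"el":31,"pya":29,"ti":94}
After op 2 (replace /el 21): {"el":21,"pya":29,"ti":94}
After op 3 (add /wv 33): {"el":21,"pya":29,"ti":94,"wv":33}
After op 4 (add /s 4): {"el":21,"pya":29,"s":4,"ti":94,"wv":33}
After op 5 (add /akb 82): {"akb":82,"el":21,"pya":29,"s":4,"ti":94,"wv":33}
After op 6 (add /br 85): {"akb":82,"br":85,"el":21,"pya":29,"s":4,"ti":94,"wv":33}
After op 7 (replace /s 46): {"akb":82,"br":85,"el":21,"pya":29,"s":46,"ti":94,"wv":33}
After op 8 (remove /wv): {"akb":82,"br":85,"el":21,"pya":29,"s":46,"ti":94}
After op 9 (remove /s): {"akb":82,"br":85,"el":21,"pya":29,"ti":94}
After op 10 (add /s 8): {"akb":82,"br":85,"el":21,"pya":29,"s":8,"ti":94}
After op 11 (replace /el 84): {"akb":82,"br":85,"el":84,"pya":29,"s":8,"ti":94}
Value at /akb: 82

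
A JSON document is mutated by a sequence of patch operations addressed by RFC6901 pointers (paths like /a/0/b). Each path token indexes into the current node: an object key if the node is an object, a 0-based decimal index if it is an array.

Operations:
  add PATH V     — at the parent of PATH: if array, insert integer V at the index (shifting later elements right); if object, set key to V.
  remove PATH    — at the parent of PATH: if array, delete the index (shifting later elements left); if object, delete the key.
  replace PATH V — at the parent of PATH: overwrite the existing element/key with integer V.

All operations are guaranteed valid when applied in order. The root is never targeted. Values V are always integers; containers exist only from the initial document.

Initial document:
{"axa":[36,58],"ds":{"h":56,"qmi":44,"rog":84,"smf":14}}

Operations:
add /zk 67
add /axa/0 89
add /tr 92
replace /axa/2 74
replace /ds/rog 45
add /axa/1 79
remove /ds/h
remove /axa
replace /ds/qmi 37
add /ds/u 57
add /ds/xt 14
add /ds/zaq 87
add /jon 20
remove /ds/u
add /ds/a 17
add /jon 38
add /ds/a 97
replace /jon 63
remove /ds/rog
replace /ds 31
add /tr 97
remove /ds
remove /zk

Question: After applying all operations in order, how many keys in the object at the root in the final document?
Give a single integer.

Answer: 2

Derivation:
After op 1 (add /zk 67): {"axa":[36,58],"ds":{"h":56,"qmi":44,"rog":84,"smf":14},"zk":67}
After op 2 (add /axa/0 89): {"axa":[89,36,58],"ds":{"h":56,"qmi":44,"rog":84,"smf":14},"zk":67}
After op 3 (add /tr 92): {"axa":[89,36,58],"ds":{"h":56,"qmi":44,"rog":84,"smf":14},"tr":92,"zk":67}
After op 4 (replace /axa/2 74): {"axa":[89,36,74],"ds":{"h":56,"qmi":44,"rog":84,"smf":14},"tr":92,"zk":67}
After op 5 (replace /ds/rog 45): {"axa":[89,36,74],"ds":{"h":56,"qmi":44,"rog":45,"smf":14},"tr":92,"zk":67}
After op 6 (add /axa/1 79): {"axa":[89,79,36,74],"ds":{"h":56,"qmi":44,"rog":45,"smf":14},"tr":92,"zk":67}
After op 7 (remove /ds/h): {"axa":[89,79,36,74],"ds":{"qmi":44,"rog":45,"smf":14},"tr":92,"zk":67}
After op 8 (remove /axa): {"ds":{"qmi":44,"rog":45,"smf":14},"tr":92,"zk":67}
After op 9 (replace /ds/qmi 37): {"ds":{"qmi":37,"rog":45,"smf":14},"tr":92,"zk":67}
After op 10 (add /ds/u 57): {"ds":{"qmi":37,"rog":45,"smf":14,"u":57},"tr":92,"zk":67}
After op 11 (add /ds/xt 14): {"ds":{"qmi":37,"rog":45,"smf":14,"u":57,"xt":14},"tr":92,"zk":67}
After op 12 (add /ds/zaq 87): {"ds":{"qmi":37,"rog":45,"smf":14,"u":57,"xt":14,"zaq":87},"tr":92,"zk":67}
After op 13 (add /jon 20): {"ds":{"qmi":37,"rog":45,"smf":14,"u":57,"xt":14,"zaq":87},"jon":20,"tr":92,"zk":67}
After op 14 (remove /ds/u): {"ds":{"qmi":37,"rog":45,"smf":14,"xt":14,"zaq":87},"jon":20,"tr":92,"zk":67}
After op 15 (add /ds/a 17): {"ds":{"a":17,"qmi":37,"rog":45,"smf":14,"xt":14,"zaq":87},"jon":20,"tr":92,"zk":67}
After op 16 (add /jon 38): {"ds":{"a":17,"qmi":37,"rog":45,"smf":14,"xt":14,"zaq":87},"jon":38,"tr":92,"zk":67}
After op 17 (add /ds/a 97): {"ds":{"a":97,"qmi":37,"rog":45,"smf":14,"xt":14,"zaq":87},"jon":38,"tr":92,"zk":67}
After op 18 (replace /jon 63): {"ds":{"a":97,"qmi":37,"rog":45,"smf":14,"xt":14,"zaq":87},"jon":63,"tr":92,"zk":67}
After op 19 (remove /ds/rog): {"ds":{"a":97,"qmi":37,"smf":14,"xt":14,"zaq":87},"jon":63,"tr":92,"zk":67}
After op 20 (replace /ds 31): {"ds":31,"jon":63,"tr":92,"zk":67}
After op 21 (add /tr 97): {"ds":31,"jon":63,"tr":97,"zk":67}
After op 22 (remove /ds): {"jon":63,"tr":97,"zk":67}
After op 23 (remove /zk): {"jon":63,"tr":97}
Size at the root: 2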